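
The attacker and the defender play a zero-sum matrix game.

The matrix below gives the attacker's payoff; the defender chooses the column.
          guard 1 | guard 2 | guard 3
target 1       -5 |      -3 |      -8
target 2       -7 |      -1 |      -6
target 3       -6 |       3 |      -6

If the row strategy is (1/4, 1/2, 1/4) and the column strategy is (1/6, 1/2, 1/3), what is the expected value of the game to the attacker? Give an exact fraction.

-83/24

Against (1/6, 1/2, 1/3), each row's expected payoff is target 1: -5; target 2: -11/3; target 3: -3/2.
Taking the (1/4, 1/2, 1/4)-weighted average: (1/4)·(-5) + (1/2)·(-11/3) + (1/4)·(-3/2) = -83/24.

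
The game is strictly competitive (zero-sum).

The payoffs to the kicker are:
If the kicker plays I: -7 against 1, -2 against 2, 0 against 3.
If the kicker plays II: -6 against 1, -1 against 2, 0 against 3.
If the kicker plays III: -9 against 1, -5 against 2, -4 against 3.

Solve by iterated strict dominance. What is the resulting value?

Row III is strictly dominated by row I (-7>-9, -2>-5, 0>-4); eliminate III.
Column 2 is strictly dominated by 1 for the goalkeeper (-7<-2, -6<-1); eliminate 2.
Column 3 is strictly dominated by 1 for the goalkeeper (-7<0, -6<0); eliminate 3.
Row I is strictly dominated by row II (-6>-7); eliminate I.
Only (II, 1) remains, with payoff -6.

-6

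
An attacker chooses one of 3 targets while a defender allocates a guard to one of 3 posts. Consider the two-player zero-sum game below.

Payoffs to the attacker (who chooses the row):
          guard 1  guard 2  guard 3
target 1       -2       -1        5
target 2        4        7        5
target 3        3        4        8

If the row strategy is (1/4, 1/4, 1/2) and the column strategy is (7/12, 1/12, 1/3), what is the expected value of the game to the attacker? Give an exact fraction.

Against (7/12, 1/12, 1/3), each row's expected payoff is target 1: 5/12; target 2: 55/12; target 3: 19/4.
Taking the (1/4, 1/4, 1/2)-weighted average: (1/4)·(5/12) + (1/4)·(55/12) + (1/2)·(19/4) = 29/8.

29/8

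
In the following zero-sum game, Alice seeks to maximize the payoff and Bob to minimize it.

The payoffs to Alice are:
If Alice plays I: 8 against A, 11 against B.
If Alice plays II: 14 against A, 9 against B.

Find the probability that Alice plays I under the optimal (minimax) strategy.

Row minima are 8 and 9, so Alice's maximin is 9; column maxima are 14 and 11, so Bob's minimax is 11. These differ, so the equilibrium is in mixed strategies.
Let Alice play I with probability p. Bob is indifferent when 8p + 14(1−p) = 11p + 9(1−p), giving p = 5/8.

5/8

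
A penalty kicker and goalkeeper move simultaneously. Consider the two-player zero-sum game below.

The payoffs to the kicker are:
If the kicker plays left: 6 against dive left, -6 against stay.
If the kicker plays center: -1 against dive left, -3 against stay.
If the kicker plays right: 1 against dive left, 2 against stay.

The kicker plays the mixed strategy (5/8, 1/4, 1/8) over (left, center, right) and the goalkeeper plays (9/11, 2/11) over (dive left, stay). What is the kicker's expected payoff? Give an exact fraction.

Against (9/11, 2/11), each row's expected payoff is left: 42/11; center: -15/11; right: 13/11.
Taking the (5/8, 1/4, 1/8)-weighted average: (5/8)·(42/11) + (1/4)·(-15/11) + (1/8)·(13/11) = 193/88.

193/88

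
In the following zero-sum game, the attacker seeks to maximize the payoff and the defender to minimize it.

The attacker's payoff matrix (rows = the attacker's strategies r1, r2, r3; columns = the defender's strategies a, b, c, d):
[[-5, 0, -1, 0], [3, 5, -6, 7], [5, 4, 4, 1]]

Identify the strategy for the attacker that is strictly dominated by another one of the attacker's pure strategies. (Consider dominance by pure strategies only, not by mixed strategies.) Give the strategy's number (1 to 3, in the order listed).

1

Compare r1 with r3: 5 > -5, 4 > 0, 4 > -1, 1 > 0.
So r3 strictly dominates r1 for the attacker; r1 is strictly dominated.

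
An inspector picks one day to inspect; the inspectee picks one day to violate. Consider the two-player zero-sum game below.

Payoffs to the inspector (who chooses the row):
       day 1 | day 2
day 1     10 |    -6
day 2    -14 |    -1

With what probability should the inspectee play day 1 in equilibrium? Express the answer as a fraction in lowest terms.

Row minima are -6 and -14, so the inspector's maximin is -6; column maxima are 10 and -1, so the inspectee's minimax is -1. These differ, so the equilibrium is in mixed strategies.
Let the inspectee play day 1 with probability q. The inspector is indifferent when 10q − 6(1−q) = −14q − (1−q), giving q = 5/29.

5/29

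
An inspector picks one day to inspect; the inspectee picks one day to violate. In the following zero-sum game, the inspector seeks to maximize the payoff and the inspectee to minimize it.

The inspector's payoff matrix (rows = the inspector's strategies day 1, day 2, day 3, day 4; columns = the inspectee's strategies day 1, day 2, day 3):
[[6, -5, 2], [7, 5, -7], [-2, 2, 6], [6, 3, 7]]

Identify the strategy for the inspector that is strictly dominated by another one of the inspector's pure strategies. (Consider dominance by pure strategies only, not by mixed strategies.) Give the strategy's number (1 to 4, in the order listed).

Compare day 3 with day 4: 6 > -2, 3 > 2, 7 > 6.
So day 4 strictly dominates day 3 for the inspector; day 3 is strictly dominated.

3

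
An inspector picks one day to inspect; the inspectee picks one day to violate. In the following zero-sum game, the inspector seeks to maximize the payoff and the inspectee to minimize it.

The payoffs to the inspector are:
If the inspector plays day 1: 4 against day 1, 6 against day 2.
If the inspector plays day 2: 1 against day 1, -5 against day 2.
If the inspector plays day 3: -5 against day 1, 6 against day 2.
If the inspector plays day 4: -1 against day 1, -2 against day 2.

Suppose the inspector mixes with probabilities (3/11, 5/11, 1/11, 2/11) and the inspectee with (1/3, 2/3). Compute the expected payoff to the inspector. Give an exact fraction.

0

Against (1/3, 2/3), each row's expected payoff is day 1: 16/3; day 2: -3; day 3: 7/3; day 4: -5/3.
Taking the (3/11, 5/11, 1/11, 2/11)-weighted average: (3/11)·(16/3) + (5/11)·(-3) + (1/11)·(7/3) + (2/11)·(-5/3) = 0.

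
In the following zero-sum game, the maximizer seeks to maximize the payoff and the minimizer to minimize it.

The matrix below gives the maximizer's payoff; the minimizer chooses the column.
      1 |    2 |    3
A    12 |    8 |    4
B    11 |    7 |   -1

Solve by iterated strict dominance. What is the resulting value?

4

Column 2 is strictly dominated by 3 for the minimizer (4<8, -1<7); eliminate 2.
Column 1 is strictly dominated by 3 for the minimizer (4<12, -1<11); eliminate 1.
Row B is strictly dominated by row A (4>-1); eliminate B.
Only (A, 3) remains, with payoff 4.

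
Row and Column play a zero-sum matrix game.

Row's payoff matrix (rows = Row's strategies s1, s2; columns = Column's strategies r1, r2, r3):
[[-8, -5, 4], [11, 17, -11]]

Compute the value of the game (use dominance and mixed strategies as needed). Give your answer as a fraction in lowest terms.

Column r2 is strictly dominated by r1 for Column (it gives Row more in every row).
The remaining 2×2 game on (s1, s2) × (r1, r3) has no saddle point. Let Row play s1 with probability p; indifference gives −8p + 11(1−p) = 4p − 11(1−p), so p = 11/17.
Similarly Column's optimal q on r1 is 15/34, and the value is -8·(15/34) + (4)·(19/34) = -22/17.

-22/17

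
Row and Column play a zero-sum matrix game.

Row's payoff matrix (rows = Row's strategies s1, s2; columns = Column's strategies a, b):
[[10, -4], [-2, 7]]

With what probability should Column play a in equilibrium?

11/23

Row minima are -4 and -2, so Row's maximin is -2; column maxima are 10 and 7, so Column's minimax is 7. These differ, so the equilibrium is in mixed strategies.
Let Column play a with probability q. Row is indifferent when 10q − 4(1−q) = −2q + 7(1−q), giving q = 11/23.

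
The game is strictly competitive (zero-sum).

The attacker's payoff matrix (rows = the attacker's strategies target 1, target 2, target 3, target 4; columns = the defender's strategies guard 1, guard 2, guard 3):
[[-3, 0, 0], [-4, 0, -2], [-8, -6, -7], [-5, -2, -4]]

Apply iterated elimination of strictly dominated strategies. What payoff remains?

Row target 3 is strictly dominated by row target 1 (-3>-8, 0>-6, 0>-7); eliminate target 3.
Row target 4 is strictly dominated by row target 1 (-3>-5, 0>-2, 0>-4); eliminate target 4.
Column guard 2 is strictly dominated by guard 1 for the defender (-3<0, -4<0); eliminate guard 2.
Column guard 3 is strictly dominated by guard 1 for the defender (-3<0, -4<-2); eliminate guard 3.
Row target 2 is strictly dominated by row target 1 (-3>-4); eliminate target 2.
Only (target 1, guard 1) remains, with payoff -3.

-3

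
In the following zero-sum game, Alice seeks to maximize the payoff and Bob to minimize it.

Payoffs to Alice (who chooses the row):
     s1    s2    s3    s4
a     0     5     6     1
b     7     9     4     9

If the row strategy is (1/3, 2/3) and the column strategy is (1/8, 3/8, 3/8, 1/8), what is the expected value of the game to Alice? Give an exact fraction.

Against (1/8, 3/8, 3/8, 1/8), each row's expected payoff is a: 17/4; b: 55/8.
Taking the (1/3, 2/3)-weighted average: (1/3)·(17/4) + (2/3)·(55/8) = 6.

6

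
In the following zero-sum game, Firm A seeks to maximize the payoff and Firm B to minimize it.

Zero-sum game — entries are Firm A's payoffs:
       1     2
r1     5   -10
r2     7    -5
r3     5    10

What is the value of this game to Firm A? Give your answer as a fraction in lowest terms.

Row r1 is strictly dominated by row r2, so Firm A never plays it.
The remaining 2×2 game on (r2, r3) × (1, 2) has no saddle point. Let Firm A play r2 with probability p; indifference gives 7p + 5(1−p) = −5p + 10(1−p), so p = 5/17.
Similarly Firm B's optimal q on 1 is 15/17, and the value is 7·(15/17) + (-5)·(2/17) = 95/17.

95/17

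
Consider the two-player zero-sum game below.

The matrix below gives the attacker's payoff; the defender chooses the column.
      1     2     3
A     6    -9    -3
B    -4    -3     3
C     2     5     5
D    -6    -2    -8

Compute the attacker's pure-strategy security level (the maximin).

The worst-case payoff for each row is A: -9, B: -4, C: 2, D: -8.
The best of these is 2.

2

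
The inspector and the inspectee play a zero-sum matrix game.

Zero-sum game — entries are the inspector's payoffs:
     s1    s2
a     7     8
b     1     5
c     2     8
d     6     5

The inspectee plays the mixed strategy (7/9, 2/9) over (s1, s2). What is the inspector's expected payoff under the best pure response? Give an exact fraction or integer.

a: (7)·(7/9) + (8)·(2/9) = 65/9.
b: (1)·(7/9) + (5)·(2/9) = 17/9.
c: (2)·(7/9) + (8)·(2/9) = 10/3.
d: (6)·(7/9) + (5)·(2/9) = 52/9.
The best pure response is a with expected payoff 65/9.

65/9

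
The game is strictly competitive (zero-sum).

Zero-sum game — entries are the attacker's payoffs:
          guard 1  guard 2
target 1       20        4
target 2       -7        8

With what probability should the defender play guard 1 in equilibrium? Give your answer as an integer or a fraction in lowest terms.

Row minima are 4 and -7, so the attacker's maximin is 4; column maxima are 20 and 8, so the defender's minimax is 8. These differ, so the equilibrium is in mixed strategies.
Let the defender play guard 1 with probability q. The attacker is indifferent when 20q + 4(1−q) = −7q + 8(1−q), giving q = 4/31.

4/31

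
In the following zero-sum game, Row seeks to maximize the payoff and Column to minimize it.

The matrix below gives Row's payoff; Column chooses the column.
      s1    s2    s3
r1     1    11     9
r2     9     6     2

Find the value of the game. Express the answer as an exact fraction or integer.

79/15

Column s2 is strictly dominated by s3 for Column (it gives Row more in every row).
The remaining 2×2 game on (r1, r2) × (s1, s3) has no saddle point. Let Row play r1 with probability p; indifference gives p + 9(1−p) = 9p + 2(1−p), so p = 7/15.
Similarly Column's optimal q on s1 is 7/15, and the value is 1·(7/15) + (9)·(8/15) = 79/15.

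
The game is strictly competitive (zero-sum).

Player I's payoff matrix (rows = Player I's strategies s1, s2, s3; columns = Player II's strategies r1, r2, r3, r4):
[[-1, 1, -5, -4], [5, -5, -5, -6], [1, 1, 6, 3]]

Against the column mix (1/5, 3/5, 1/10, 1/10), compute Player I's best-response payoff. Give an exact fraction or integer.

17/10

s1: (-1)·(1/5) + (1)·(3/5) + (-5)·(1/10) + (-4)·(1/10) = -1/2.
s2: (5)·(1/5) + (-5)·(3/5) + (-5)·(1/10) + (-6)·(1/10) = -31/10.
s3: (1)·(1/5) + (1)·(3/5) + (6)·(1/10) + (3)·(1/10) = 17/10.
The best pure response is s3 with expected payoff 17/10.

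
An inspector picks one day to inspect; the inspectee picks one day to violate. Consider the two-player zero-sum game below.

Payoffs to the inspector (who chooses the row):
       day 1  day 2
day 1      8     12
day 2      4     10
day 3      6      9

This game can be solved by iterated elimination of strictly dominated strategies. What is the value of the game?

Row day 2 is strictly dominated by row day 1 (8>4, 12>10); eliminate day 2.
Row day 3 is strictly dominated by row day 1 (8>6, 12>9); eliminate day 3.
Column day 2 is strictly dominated by day 1 for the inspectee (8<12); eliminate day 2.
Only (day 1, day 1) remains, with payoff 8.

8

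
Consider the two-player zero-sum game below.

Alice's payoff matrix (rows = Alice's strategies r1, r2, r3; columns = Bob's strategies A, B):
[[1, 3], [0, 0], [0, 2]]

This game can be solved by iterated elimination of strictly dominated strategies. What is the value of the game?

Row r2 is strictly dominated by row r1 (1>0, 3>0); eliminate r2.
Column B is strictly dominated by A for Bob (1<3, 0<2); eliminate B.
Row r3 is strictly dominated by row r1 (1>0); eliminate r3.
Only (r1, A) remains, with payoff 1.

1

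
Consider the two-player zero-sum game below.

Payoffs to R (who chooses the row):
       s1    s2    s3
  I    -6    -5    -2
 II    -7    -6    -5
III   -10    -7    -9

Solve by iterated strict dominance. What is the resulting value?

Row II is strictly dominated by row I (-6>-7, -5>-6, -2>-5); eliminate II.
Column s2 is strictly dominated by s1 for C (-6<-5, -10<-7); eliminate s2.
Column s3 is strictly dominated by s1 for C (-6<-2, -10<-9); eliminate s3.
Row III is strictly dominated by row I (-6>-10); eliminate III.
Only (I, s1) remains, with payoff -6.

-6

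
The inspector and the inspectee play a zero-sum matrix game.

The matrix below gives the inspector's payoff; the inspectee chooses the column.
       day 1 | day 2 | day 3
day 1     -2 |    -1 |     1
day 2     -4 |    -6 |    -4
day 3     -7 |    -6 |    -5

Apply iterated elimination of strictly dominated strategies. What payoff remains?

-2

Column day 3 is strictly dominated by day 2 for the inspectee (-1<1, -6<-4, -6<-5); eliminate day 3.
Row day 2 is strictly dominated by row day 1 (-2>-4, -1>-6); eliminate day 2.
Column day 2 is strictly dominated by day 1 for the inspectee (-2<-1, -7<-6); eliminate day 2.
Row day 3 is strictly dominated by row day 1 (-2>-7); eliminate day 3.
Only (day 1, day 1) remains, with payoff -2.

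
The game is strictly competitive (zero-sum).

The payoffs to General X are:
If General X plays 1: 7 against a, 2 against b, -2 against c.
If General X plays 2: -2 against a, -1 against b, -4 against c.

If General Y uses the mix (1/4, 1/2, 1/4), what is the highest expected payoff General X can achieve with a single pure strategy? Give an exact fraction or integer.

9/4

1: (7)·(1/4) + (2)·(1/2) + (-2)·(1/4) = 9/4.
2: (-2)·(1/4) + (-1)·(1/2) + (-4)·(1/4) = -2.
The best pure response is 1 with expected payoff 9/4.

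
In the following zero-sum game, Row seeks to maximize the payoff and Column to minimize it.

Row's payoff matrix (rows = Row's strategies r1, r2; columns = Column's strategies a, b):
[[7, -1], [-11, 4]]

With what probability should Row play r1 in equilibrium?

Row minima are -1 and -11, so Row's maximin is -1; column maxima are 7 and 4, so Column's minimax is 4. These differ, so the equilibrium is in mixed strategies.
Let Row play r1 with probability p. Column is indifferent when 7p − 11(1−p) = −p + 4(1−p), giving p = 15/23.

15/23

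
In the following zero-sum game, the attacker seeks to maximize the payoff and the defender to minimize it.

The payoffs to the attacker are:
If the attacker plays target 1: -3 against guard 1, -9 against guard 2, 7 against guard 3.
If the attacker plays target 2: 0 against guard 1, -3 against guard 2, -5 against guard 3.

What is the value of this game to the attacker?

Column guard 1 is strictly dominated by guard 2 for the defender (it gives the attacker more in every row).
The remaining 2×2 game on (target 1, target 2) × (guard 2, guard 3) has no saddle point. Let the attacker play target 1 with probability p; indifference gives −9p − 3(1−p) = 7p − 5(1−p), so p = 1/9.
Similarly the defender's optimal q on guard 2 is 2/3, and the value is -9·(2/3) + (7)·(1/3) = -11/3.

-11/3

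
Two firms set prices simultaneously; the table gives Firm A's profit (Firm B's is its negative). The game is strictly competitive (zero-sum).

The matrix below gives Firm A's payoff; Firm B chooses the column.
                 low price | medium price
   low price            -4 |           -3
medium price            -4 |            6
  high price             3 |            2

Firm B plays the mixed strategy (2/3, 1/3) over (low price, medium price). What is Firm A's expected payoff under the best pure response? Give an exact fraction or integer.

8/3

low price: (-4)·(2/3) + (-3)·(1/3) = -11/3.
medium price: (-4)·(2/3) + (6)·(1/3) = -2/3.
high price: (3)·(2/3) + (2)·(1/3) = 8/3.
The best pure response is high price with expected payoff 8/3.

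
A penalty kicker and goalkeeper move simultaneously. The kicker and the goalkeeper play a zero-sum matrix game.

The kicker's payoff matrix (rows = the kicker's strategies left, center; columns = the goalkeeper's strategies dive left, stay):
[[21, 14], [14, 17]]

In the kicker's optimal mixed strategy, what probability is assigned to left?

3/10

Row minima are 14 and 14, so the kicker's maximin is 14; column maxima are 21 and 17, so the goalkeeper's minimax is 17. These differ, so the equilibrium is in mixed strategies.
Let the kicker play left with probability p. The goalkeeper is indifferent when 21p + 14(1−p) = 14p + 17(1−p), giving p = 3/10.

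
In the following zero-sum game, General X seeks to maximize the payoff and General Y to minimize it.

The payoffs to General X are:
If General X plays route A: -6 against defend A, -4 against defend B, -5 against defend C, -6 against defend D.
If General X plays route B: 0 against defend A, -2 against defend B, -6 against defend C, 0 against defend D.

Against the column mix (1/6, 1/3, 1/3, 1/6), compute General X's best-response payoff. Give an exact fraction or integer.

-8/3

route A: (-6)·(1/6) + (-4)·(1/3) + (-5)·(1/3) + (-6)·(1/6) = -5.
route B: (0)·(1/6) + (-2)·(1/3) + (-6)·(1/3) + (0)·(1/6) = -8/3.
The best pure response is route B with expected payoff -8/3.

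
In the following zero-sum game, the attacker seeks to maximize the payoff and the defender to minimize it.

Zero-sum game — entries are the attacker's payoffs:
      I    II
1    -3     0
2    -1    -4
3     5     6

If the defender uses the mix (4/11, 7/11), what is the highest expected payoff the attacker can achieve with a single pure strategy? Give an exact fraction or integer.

62/11

1: (-3)·(4/11) + (0)·(7/11) = -12/11.
2: (-1)·(4/11) + (-4)·(7/11) = -32/11.
3: (5)·(4/11) + (6)·(7/11) = 62/11.
The best pure response is 3 with expected payoff 62/11.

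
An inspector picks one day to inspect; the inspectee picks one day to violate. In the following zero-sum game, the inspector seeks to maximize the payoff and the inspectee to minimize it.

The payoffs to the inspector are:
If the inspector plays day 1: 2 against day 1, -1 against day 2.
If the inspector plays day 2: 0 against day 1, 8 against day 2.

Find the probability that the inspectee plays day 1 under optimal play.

Row minima are -1 and 0, so the inspector's maximin is 0; column maxima are 2 and 8, so the inspectee's minimax is 2. These differ, so the equilibrium is in mixed strategies.
Let the inspectee play day 1 with probability q. The inspector is indifferent when 2q − (1−q) = 8(1−q), giving q = 9/11.

9/11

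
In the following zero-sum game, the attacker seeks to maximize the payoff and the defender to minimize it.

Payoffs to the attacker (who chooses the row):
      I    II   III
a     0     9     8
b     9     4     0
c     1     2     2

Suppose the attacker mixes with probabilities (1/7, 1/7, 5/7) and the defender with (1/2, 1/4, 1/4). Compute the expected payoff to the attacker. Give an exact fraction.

Against (1/2, 1/4, 1/4), each row's expected payoff is a: 17/4; b: 11/2; c: 3/2.
Taking the (1/7, 1/7, 5/7)-weighted average: (1/7)·(17/4) + (1/7)·(11/2) + (5/7)·(3/2) = 69/28.

69/28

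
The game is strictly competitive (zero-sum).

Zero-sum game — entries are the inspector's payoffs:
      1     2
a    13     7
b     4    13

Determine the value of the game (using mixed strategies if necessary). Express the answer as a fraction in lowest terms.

47/5

Row minima are 7 and 4, so the inspector's maximin is 7; column maxima are 13 and 13, so the inspectee's minimax is 13. These differ, so the equilibrium is in mixed strategies.
Let the inspector play a with probability p. The inspectee is indifferent when 13p + 4(1−p) = 7p + 13(1−p), giving p = 3/5.
Let the inspectee play 1 with probability q. The inspector is indifferent when 13q + 7(1−q) = 4q + 13(1−q), giving q = 2/5.
The value is 13·(2/5) + (7)·(3/5) = 47/5.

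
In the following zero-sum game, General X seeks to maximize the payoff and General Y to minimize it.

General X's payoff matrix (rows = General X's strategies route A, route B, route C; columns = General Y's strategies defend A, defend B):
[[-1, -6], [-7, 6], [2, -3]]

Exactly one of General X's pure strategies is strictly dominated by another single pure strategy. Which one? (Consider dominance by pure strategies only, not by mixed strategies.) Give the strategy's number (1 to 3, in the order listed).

1

Compare route A with route C: 2 > -1, -3 > -6.
So route C strictly dominates route A for General X; route A is strictly dominated.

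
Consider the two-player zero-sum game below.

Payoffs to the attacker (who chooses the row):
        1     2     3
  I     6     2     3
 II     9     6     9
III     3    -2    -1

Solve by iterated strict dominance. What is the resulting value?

Column 3 is strictly dominated by 2 for the defender (2<3, 6<9, -2<-1); eliminate 3.
Row I is strictly dominated by row II (9>6, 6>2); eliminate I.
Row III is strictly dominated by row II (9>3, 6>-2); eliminate III.
Column 1 is strictly dominated by 2 for the defender (6<9); eliminate 1.
Only (II, 2) remains, with payoff 6.

6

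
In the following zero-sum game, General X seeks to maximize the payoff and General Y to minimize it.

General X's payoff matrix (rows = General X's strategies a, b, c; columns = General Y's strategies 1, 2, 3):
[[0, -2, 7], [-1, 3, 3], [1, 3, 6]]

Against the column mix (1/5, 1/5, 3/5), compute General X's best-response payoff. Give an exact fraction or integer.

a: (0)·(1/5) + (-2)·(1/5) + (7)·(3/5) = 19/5.
b: (-1)·(1/5) + (3)·(1/5) + (3)·(3/5) = 11/5.
c: (1)·(1/5) + (3)·(1/5) + (6)·(3/5) = 22/5.
The best pure response is c with expected payoff 22/5.

22/5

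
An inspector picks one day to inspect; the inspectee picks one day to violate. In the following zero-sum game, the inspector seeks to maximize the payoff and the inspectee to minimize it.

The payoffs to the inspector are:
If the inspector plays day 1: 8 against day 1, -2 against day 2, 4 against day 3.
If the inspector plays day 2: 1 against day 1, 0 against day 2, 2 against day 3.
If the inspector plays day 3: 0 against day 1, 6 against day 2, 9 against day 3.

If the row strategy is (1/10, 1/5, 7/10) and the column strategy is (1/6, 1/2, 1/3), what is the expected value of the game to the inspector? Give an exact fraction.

Against (1/6, 1/2, 1/3), each row's expected payoff is day 1: 5/3; day 2: 5/6; day 3: 6.
Taking the (1/10, 1/5, 7/10)-weighted average: (1/10)·(5/3) + (1/5)·(5/6) + (7/10)·(6) = 68/15.

68/15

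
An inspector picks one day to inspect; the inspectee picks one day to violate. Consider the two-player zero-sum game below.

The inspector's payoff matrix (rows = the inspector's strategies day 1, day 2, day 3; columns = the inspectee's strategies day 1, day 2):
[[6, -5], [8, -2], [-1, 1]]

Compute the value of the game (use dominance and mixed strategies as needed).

1/2

Row day 1 is strictly dominated by row day 2, so the inspector never plays it.
The remaining 2×2 game on (day 2, day 3) × (day 1, day 2) has no saddle point. Let the inspector play day 2 with probability p; indifference gives 8p − (1−p) = −2p + (1−p), so p = 1/6.
Similarly the inspectee's optimal q on day 1 is 1/4, and the value is 8·(1/4) + (-2)·(3/4) = 1/2.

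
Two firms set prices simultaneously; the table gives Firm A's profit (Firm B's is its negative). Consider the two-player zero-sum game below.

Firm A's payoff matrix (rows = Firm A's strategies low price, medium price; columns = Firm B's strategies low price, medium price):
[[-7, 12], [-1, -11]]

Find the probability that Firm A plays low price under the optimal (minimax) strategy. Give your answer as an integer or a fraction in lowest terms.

Row minima are -7 and -11, so Firm A's maximin is -7; column maxima are -1 and 12, so Firm B's minimax is -1. These differ, so the equilibrium is in mixed strategies.
Let Firm A play low price with probability p. Firm B is indifferent when −7p − (1−p) = 12p − 11(1−p), giving p = 10/29.

10/29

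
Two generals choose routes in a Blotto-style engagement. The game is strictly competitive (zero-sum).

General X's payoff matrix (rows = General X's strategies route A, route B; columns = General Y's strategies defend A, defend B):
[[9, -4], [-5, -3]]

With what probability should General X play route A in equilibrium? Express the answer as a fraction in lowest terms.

Row minima are -4 and -5, so General X's maximin is -4; column maxima are 9 and -3, so General Y's minimax is -3. These differ, so the equilibrium is in mixed strategies.
Let General X play route A with probability p. General Y is indifferent when 9p − 5(1−p) = −4p − 3(1−p), giving p = 2/15.

2/15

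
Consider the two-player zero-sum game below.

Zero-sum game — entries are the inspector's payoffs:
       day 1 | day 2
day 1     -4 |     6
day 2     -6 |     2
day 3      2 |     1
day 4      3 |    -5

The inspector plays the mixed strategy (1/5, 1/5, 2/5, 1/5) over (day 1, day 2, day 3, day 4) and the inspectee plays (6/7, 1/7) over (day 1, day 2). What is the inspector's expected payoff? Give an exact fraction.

-13/35

Against (6/7, 1/7), each row's expected payoff is day 1: -18/7; day 2: -34/7; day 3: 13/7; day 4: 13/7.
Taking the (1/5, 1/5, 2/5, 1/5)-weighted average: (1/5)·(-18/7) + (1/5)·(-34/7) + (2/5)·(13/7) + (1/5)·(13/7) = -13/35.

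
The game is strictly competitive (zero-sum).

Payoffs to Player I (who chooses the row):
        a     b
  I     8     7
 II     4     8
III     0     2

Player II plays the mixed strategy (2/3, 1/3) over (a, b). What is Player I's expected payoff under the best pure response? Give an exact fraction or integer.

23/3

I: (8)·(2/3) + (7)·(1/3) = 23/3.
II: (4)·(2/3) + (8)·(1/3) = 16/3.
III: (0)·(2/3) + (2)·(1/3) = 2/3.
The best pure response is I with expected payoff 23/3.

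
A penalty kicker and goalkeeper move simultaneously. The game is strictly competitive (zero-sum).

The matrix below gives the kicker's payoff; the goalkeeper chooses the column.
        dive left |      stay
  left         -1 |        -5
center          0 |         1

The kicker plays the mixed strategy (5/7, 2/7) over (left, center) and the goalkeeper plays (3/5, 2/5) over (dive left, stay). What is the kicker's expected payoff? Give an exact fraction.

-61/35

Against (3/5, 2/5), each row's expected payoff is left: -13/5; center: 2/5.
Taking the (5/7, 2/7)-weighted average: (5/7)·(-13/5) + (2/7)·(2/5) = -61/35.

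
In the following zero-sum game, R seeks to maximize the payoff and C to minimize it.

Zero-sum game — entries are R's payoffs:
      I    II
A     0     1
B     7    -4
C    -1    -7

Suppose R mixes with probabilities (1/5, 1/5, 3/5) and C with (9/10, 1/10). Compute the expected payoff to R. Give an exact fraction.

Against (9/10, 1/10), each row's expected payoff is A: 1/10; B: 59/10; C: -8/5.
Taking the (1/5, 1/5, 3/5)-weighted average: (1/5)·(1/10) + (1/5)·(59/10) + (3/5)·(-8/5) = 6/25.

6/25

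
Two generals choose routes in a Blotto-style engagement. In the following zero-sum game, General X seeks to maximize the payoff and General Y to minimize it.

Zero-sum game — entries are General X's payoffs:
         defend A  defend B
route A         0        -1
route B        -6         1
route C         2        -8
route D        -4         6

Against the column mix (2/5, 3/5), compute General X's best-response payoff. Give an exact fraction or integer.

2

route A: (0)·(2/5) + (-1)·(3/5) = -3/5.
route B: (-6)·(2/5) + (1)·(3/5) = -9/5.
route C: (2)·(2/5) + (-8)·(3/5) = -4.
route D: (-4)·(2/5) + (6)·(3/5) = 2.
The best pure response is route D with expected payoff 2.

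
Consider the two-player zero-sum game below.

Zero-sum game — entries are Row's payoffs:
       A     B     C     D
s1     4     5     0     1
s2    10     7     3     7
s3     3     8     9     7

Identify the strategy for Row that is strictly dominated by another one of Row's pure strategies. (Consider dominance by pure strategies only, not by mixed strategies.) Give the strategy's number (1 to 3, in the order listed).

Compare s1 with s2: 10 > 4, 7 > 5, 3 > 0, 7 > 1.
So s2 strictly dominates s1 for Row; s1 is strictly dominated.

1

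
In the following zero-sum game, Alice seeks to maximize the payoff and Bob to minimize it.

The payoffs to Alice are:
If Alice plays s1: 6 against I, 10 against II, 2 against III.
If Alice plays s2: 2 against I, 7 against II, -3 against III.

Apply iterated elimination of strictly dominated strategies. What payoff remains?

Row s2 is strictly dominated by row s1 (6>2, 10>7, 2>-3); eliminate s2.
Column II is strictly dominated by I for Bob (6<10); eliminate II.
Column I is strictly dominated by III for Bob (2<6); eliminate I.
Only (s1, III) remains, with payoff 2.

2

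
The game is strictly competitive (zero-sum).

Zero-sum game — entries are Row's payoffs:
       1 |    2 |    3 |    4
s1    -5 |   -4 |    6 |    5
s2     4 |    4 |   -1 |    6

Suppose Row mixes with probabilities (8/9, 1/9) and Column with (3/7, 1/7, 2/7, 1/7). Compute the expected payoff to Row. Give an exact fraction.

Against (3/7, 1/7, 2/7, 1/7), each row's expected payoff is s1: -2/7; s2: 20/7.
Taking the (8/9, 1/9)-weighted average: (8/9)·(-2/7) + (1/9)·(20/7) = 4/63.

4/63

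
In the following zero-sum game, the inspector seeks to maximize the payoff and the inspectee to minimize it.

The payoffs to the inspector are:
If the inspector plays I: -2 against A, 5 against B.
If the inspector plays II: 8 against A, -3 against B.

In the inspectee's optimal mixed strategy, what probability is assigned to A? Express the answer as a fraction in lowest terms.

Row minima are -2 and -3, so the inspector's maximin is -2; column maxima are 8 and 5, so the inspectee's minimax is 5. These differ, so the equilibrium is in mixed strategies.
Let the inspectee play A with probability q. The inspector is indifferent when −2q + 5(1−q) = 8q − 3(1−q), giving q = 4/9.

4/9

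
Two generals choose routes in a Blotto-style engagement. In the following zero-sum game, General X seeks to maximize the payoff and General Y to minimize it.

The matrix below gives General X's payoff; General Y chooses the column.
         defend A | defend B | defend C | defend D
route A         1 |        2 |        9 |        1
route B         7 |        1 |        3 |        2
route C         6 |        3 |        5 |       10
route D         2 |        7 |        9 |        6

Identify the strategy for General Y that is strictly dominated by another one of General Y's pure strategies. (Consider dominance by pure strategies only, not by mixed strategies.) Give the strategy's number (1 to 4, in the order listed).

3

General Y prefers columns that give General X less. Compare defend C with defend B: 2 < 9, 1 < 3, 3 < 5, 7 < 9.
So defend B strictly dominates defend C for General Y; defend C is strictly dominated.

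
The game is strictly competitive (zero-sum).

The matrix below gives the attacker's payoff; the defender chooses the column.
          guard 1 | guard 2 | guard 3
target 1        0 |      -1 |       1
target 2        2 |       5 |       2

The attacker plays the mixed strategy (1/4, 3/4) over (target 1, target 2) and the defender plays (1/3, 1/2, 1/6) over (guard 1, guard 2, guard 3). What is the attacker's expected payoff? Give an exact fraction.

Against (1/3, 1/2, 1/6), each row's expected payoff is target 1: -1/3; target 2: 7/2.
Taking the (1/4, 3/4)-weighted average: (1/4)·(-1/3) + (3/4)·(7/2) = 61/24.

61/24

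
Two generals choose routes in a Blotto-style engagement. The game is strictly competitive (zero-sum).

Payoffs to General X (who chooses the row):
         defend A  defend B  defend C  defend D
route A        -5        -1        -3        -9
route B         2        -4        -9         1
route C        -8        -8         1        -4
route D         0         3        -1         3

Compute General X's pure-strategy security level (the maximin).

-1

The worst-case payoff for each row is route A: -9, route B: -9, route C: -8, route D: -1.
The best of these is -1.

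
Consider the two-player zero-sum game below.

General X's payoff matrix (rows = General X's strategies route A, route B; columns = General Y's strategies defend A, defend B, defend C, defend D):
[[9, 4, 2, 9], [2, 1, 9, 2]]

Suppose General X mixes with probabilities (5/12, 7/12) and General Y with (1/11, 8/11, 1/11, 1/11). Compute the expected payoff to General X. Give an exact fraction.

37/12

Against (1/11, 8/11, 1/11, 1/11), each row's expected payoff is route A: 52/11; route B: 21/11.
Taking the (5/12, 7/12)-weighted average: (5/12)·(52/11) + (7/12)·(21/11) = 37/12.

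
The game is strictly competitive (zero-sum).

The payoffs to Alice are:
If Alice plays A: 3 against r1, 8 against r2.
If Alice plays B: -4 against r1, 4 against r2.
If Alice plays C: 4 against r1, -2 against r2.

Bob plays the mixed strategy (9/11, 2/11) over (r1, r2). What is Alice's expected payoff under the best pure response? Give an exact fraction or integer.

43/11

A: (3)·(9/11) + (8)·(2/11) = 43/11.
B: (-4)·(9/11) + (4)·(2/11) = -28/11.
C: (4)·(9/11) + (-2)·(2/11) = 32/11.
The best pure response is A with expected payoff 43/11.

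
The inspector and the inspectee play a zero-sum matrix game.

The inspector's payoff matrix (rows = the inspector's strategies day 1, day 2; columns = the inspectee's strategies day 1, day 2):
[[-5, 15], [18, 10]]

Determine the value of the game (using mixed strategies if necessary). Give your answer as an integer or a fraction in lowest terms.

80/7

Row minima are -5 and 10, so the inspector's maximin is 10; column maxima are 18 and 15, so the inspectee's minimax is 15. These differ, so the equilibrium is in mixed strategies.
Let the inspector play day 1 with probability p. The inspectee is indifferent when −5p + 18(1−p) = 15p + 10(1−p), giving p = 2/7.
Let the inspectee play day 1 with probability q. The inspector is indifferent when −5q + 15(1−q) = 18q + 10(1−q), giving q = 5/28.
The value is -5·(5/28) + (15)·(23/28) = 80/7.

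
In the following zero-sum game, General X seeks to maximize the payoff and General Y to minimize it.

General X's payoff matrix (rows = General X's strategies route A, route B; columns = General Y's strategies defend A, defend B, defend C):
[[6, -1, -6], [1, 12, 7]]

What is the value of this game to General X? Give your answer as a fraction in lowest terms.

8/3

Column defend B is strictly dominated by defend C for General Y (it gives General X more in every row).
The remaining 2×2 game on (route A, route B) × (defend A, defend C) has no saddle point. Let General X play route A with probability p; indifference gives 6p + (1−p) = −6p + 7(1−p), so p = 1/3.
Similarly General Y's optimal q on defend A is 13/18, and the value is 6·(13/18) + (-6)·(5/18) = 8/3.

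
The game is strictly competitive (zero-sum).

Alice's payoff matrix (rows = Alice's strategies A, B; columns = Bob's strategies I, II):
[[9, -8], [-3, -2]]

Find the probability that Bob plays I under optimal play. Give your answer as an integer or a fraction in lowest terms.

1/3

Row minima are -8 and -3, so Alice's maximin is -3; column maxima are 9 and -2, so Bob's minimax is -2. These differ, so the equilibrium is in mixed strategies.
Let Bob play I with probability q. Alice is indifferent when 9q − 8(1−q) = −3q − 2(1−q), giving q = 1/3.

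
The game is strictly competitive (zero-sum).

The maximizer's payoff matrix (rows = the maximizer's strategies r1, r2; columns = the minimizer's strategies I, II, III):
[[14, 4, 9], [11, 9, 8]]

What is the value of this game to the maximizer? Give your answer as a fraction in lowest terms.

49/6

Column I is strictly dominated by III for the minimizer (it gives the maximizer more in every row).
The remaining 2×2 game on (r1, r2) × (II, III) has no saddle point. Let the maximizer play r1 with probability p; indifference gives 4p + 9(1−p) = 9p + 8(1−p), so p = 1/6.
Similarly the minimizer's optimal q on II is 1/6, and the value is 4·(1/6) + (9)·(5/6) = 49/6.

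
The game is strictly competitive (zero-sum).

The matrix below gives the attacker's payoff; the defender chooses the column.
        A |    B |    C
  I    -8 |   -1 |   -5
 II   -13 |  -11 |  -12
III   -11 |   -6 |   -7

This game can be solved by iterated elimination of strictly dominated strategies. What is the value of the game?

-8

Column B is strictly dominated by A for the defender (-8<-1, -13<-11, -11<-6); eliminate B.
Column C is strictly dominated by A for the defender (-8<-5, -13<-12, -11<-7); eliminate C.
Row III is strictly dominated by row I (-8>-11); eliminate III.
Row II is strictly dominated by row I (-8>-13); eliminate II.
Only (I, A) remains, with payoff -8.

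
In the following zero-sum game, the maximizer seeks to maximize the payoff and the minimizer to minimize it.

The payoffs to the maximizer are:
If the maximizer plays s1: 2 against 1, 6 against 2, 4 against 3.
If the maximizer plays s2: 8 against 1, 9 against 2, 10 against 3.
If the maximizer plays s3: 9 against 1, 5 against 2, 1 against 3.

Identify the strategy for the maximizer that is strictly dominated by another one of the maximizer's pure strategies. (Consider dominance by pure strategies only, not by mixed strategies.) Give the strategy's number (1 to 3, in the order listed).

Compare s1 with s2: 8 > 2, 9 > 6, 10 > 4.
So s2 strictly dominates s1 for the maximizer; s1 is strictly dominated.

1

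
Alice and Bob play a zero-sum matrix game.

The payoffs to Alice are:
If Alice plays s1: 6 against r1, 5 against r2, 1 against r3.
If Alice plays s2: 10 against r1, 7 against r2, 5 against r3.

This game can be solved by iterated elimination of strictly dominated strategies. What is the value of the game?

5

Column r2 is strictly dominated by r3 for Bob (1<5, 5<7); eliminate r2.
Column r1 is strictly dominated by r3 for Bob (1<6, 5<10); eliminate r1.
Row s1 is strictly dominated by row s2 (5>1); eliminate s1.
Only (s2, r3) remains, with payoff 5.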